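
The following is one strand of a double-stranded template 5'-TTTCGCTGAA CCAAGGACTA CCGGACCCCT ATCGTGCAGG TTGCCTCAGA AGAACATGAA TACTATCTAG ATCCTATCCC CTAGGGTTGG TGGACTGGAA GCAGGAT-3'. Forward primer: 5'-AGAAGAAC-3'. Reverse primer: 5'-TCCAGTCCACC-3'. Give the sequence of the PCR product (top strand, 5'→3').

Scanning the template, AGAAGAAC occurs at positions 48–55; this primer anneals to the bottom strand there with its 3' end pointing downstream.
Reverse complement of the reverse primer: GGTGGACTGGA. This occurs on the top strand at positions 89–99.
The product is the template from position 48 through 99 (52 bp).

5'-AGAAGAACATGAATACTATCTAGATCCTATCCCCTAGGGTTGGTGGACTGGA-3'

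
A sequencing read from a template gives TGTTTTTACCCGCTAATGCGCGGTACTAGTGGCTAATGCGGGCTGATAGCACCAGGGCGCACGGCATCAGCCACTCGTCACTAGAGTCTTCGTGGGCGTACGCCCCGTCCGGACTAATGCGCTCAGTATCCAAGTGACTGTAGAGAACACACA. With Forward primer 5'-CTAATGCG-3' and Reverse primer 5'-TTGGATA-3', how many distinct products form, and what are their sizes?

Three products: 121 bp, 101 bp, 20 bp

The forward primer CTAATGCG matches the top strand at positions 13–20, 33–40, 114–121.
The reverse primer's reverse complement is TATCCAA, matching at positions 127–133.
Each forward site pairs with the reverse site to give a product ending at position 133: sizes 121, 101, 20 bp.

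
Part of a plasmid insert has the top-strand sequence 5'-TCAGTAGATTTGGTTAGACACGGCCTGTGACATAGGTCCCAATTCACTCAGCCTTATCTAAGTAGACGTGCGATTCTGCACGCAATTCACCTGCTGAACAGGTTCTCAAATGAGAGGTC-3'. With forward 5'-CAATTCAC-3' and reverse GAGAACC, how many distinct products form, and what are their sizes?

The forward primer CAATTCAC matches the top strand at positions 40–47, 83–90.
The reverse primer's reverse complement is GGTTCTC, matching at positions 101–107.
Each forward site pairs with the reverse site to give a product ending at position 107: sizes 68, 25 bp.

Two products: 68 bp, 25 bp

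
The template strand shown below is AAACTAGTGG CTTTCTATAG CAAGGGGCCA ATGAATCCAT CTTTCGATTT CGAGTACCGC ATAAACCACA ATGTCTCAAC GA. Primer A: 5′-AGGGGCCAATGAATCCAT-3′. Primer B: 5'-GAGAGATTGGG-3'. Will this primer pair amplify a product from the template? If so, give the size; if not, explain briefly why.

Primer B (GAGAGATTGGG) does not match the top strand, and its reverse complement CCCAATCTCTC does not match either.
With no annealing site for primer B, no amplification occurs.

No product — primer B has no binding site in the template.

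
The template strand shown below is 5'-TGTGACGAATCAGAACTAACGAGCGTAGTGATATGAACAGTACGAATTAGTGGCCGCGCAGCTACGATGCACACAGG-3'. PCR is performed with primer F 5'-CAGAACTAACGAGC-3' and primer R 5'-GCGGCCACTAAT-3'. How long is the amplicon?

47 bp

Forward primer CAGAACTAACGAGC is found on the top strand at positions 11–24.
Taking the reverse complement of GCGGCCACTAAT gives ATTAGTGGCCGC, found at positions 46–57 on the template; the primer anneals here to the top strand with its 3' end pointing upstream.
Amplicon spans positions 11–57: 47 bp.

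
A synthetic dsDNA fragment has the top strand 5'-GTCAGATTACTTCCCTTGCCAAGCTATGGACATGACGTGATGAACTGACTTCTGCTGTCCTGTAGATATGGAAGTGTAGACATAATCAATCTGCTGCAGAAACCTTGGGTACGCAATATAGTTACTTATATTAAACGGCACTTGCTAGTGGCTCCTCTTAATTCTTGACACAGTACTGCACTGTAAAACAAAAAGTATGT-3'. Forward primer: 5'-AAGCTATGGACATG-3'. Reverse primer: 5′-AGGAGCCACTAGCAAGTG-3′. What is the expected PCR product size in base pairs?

136 bp

The forward primer matches the template at positions 21–34.
The reverse primer's reverse complement is CACTTGCTAGTGGCTCCT, which matches the template at positions 139–156.
The product runs from position 21 to position 156, so its length is 156 − 21 + 1 = 136 bp.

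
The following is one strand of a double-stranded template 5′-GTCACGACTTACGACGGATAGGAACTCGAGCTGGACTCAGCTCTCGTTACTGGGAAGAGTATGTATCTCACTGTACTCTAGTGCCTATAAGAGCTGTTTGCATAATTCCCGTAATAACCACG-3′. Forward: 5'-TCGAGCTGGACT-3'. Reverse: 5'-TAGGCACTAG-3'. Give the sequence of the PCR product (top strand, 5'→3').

5'-TCGAGCTGGACTCAGCTCTCGTTACTGGGAAGAGTATGTATCTCACTGTACTCTAGTGCCTA-3'

Scanning the template, TCGAGCTGGACT occurs at positions 26–37; this primer anneals to the bottom strand there with its 3' end pointing downstream.
Taking the reverse complement of TAGGCACTAG gives CTAGTGCCTA, found at positions 78–87 on the template; the primer anneals here to the top strand with its 3' end pointing upstream.
The product is the template from position 26 through 87 (62 bp).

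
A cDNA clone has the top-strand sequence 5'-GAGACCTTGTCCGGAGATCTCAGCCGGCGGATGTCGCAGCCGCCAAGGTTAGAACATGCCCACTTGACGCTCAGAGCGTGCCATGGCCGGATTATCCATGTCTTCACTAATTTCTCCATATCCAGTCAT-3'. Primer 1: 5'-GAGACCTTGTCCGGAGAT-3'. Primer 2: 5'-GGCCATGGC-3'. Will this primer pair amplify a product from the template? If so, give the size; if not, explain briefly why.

Yes — an 88 bp product.

Primer 1 (GAGACCTTGTCCGGAGAT) matches the top strand at positions 1–18; it acts as a forward primer.
Primer 2's reverse complement is GCCATGGCC, matching the top strand at positions 80–88; it acts as a reverse primer.
The 3' ends face each other across positions 1–88, giving an 88 bp product.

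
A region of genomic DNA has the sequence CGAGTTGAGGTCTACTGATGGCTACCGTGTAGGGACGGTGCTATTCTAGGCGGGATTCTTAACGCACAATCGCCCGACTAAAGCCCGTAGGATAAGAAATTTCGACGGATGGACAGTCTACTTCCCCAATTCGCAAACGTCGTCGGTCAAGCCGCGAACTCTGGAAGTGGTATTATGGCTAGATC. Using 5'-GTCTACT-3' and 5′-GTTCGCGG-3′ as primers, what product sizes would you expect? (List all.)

150 bp, 44 bp

The forward primer GTCTACT matches the top strand at positions 10–16, 116–122.
The reverse primer's reverse complement is CCGCGAAC, matching at positions 152–159.
Each forward site pairs with the reverse site to give a product ending at position 159: sizes 150, 44 bp.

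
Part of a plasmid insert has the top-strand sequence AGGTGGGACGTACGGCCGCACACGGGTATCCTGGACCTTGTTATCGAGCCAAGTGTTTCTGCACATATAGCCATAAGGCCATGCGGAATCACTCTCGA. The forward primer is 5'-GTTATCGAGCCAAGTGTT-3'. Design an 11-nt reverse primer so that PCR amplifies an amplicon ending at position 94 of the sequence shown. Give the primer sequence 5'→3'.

The forward primer binds at positions 40–57; the product's 3' end on the top strand is position 94.
The reverse primer anneals to the top strand over positions 84–94, i.e. to CGGAATCACTC.
Its sequence written 5'→3' is the reverse complement: GAGTGATTCCG.

5'-GAGTGATTCCG-3'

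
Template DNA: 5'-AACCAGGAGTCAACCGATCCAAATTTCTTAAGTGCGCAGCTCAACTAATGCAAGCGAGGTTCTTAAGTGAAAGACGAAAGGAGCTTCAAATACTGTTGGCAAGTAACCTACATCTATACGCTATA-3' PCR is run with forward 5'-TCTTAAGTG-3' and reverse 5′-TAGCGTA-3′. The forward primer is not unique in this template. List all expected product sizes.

98 bp, 63 bp

The forward primer TCTTAAGTG matches the top strand at positions 26–34, 61–69.
The reverse primer's reverse complement is TACGCTA, matching at positions 117–123.
Each forward site pairs with the reverse site to give a product ending at position 123: sizes 98, 63 bp.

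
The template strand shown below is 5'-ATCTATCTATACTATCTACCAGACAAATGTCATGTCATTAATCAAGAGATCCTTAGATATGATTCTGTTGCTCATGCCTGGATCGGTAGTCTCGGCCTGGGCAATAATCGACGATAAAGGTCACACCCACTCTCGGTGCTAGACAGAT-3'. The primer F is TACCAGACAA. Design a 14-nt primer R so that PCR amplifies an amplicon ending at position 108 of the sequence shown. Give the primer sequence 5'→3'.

The forward primer binds at positions 17–26; the product's 3' end on the top strand is position 108.
The reverse primer anneals to the top strand over positions 95–108, i.e. to GCCTGGGCAATAAT.
Its sequence written 5'→3' is the reverse complement: ATTATTGCCCAGGC.

5'-ATTATTGCCCAGGC-3'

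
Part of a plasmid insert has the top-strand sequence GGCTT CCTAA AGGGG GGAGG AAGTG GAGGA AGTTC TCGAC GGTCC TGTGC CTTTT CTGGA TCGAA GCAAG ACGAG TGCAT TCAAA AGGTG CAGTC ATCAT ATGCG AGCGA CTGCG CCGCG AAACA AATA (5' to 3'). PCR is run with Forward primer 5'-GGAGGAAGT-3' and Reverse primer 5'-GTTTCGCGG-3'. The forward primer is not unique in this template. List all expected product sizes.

The forward primer GGAGGAAGT matches the top strand at positions 16–24, 25–33.
The reverse primer's reverse complement is CCGCGAAAC, matching at positions 116–124.
Each forward site pairs with the reverse site to give a product ending at position 124: sizes 109, 100 bp.

109 bp, 100 bp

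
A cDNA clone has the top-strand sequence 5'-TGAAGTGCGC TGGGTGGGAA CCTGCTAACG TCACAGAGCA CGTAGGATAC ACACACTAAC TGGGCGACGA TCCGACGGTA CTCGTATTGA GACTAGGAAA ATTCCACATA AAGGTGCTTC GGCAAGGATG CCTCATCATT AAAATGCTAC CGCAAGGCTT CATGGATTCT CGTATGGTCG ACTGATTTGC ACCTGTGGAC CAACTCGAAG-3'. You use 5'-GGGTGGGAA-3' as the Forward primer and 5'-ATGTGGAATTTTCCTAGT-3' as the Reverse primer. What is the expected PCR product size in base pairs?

Scanning the template, GGGTGGGAA occurs at positions 12–20; this primer anneals to the bottom strand there with its 3' end pointing downstream.
Taking the reverse complement of ATGTGGAATTTTCCTAGT gives ACTAGGAAAATTCCACAT, found at positions 92–109 on the template; the primer anneals here to the top strand with its 3' end pointing upstream.
Amplicon spans positions 12–109: 98 bp.

98 bp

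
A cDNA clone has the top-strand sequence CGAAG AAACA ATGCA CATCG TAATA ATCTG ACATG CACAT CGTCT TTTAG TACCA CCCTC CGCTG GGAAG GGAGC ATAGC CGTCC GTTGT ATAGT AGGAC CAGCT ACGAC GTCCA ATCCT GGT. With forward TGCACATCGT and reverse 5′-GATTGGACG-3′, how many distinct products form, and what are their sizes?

Two products: 107 bp, 85 bp

The forward primer TGCACATCGT matches the top strand at positions 12–21, 34–43.
The reverse primer's reverse complement is CGTCCAATC, matching at positions 110–118.
Each forward site pairs with the reverse site to give a product ending at position 118: sizes 107, 85 bp.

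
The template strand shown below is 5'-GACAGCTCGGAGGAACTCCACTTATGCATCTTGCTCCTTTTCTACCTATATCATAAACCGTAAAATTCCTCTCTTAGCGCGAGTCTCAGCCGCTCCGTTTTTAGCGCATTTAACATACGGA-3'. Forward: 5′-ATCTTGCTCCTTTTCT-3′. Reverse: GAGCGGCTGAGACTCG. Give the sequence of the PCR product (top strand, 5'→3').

5'-ATCTTGCTCCTTTTCTACCTATATCATAAACCGTAAAATTCCTCTCTTAGCGCGAGTCTCAGCCGCTC-3'

Forward primer ATCTTGCTCCTTTTCT is found on the top strand at positions 28–43.
Taking the reverse complement of GAGCGGCTGAGACTCG gives CGAGTCTCAGCCGCTC, found at positions 80–95 on the template; the primer anneals here to the top strand with its 3' end pointing upstream.
The product is the template from position 28 through 95 (68 bp).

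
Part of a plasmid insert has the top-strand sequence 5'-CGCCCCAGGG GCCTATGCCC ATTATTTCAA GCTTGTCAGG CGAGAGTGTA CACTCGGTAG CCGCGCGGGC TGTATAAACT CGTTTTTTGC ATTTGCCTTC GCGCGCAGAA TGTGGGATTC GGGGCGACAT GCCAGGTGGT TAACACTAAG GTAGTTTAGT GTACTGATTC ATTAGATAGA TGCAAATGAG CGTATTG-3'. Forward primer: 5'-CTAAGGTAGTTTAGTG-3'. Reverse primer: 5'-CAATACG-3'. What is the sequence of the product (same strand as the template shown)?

5'-CTAAGGTAGTTTAGTGTACTGATTCATTAGATAGATGCAAATGAGCGTATTG-3'

Scanning the template, CTAAGGTAGTTTAGTG occurs at positions 146–161; this primer anneals to the bottom strand there with its 3' end pointing downstream.
Taking the reverse complement of CAATACG gives CGTATTG, found at positions 191–197 on the template; the primer anneals here to the top strand with its 3' end pointing upstream.
The product is the template from position 146 through 197 (52 bp).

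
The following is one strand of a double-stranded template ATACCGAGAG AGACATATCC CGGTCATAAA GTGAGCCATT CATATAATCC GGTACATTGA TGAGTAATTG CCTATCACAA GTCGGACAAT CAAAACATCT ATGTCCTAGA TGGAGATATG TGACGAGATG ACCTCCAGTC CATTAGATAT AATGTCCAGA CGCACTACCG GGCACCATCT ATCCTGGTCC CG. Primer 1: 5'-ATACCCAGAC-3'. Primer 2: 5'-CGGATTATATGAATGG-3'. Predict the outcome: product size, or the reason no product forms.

No product — primer 1 has no binding site in the template.

Primer 1 (ATACCCAGAC) does not match the top strand, and its reverse complement GTCTGGGTAT does not match either.
With no annealing site for primer 1, no amplification occurs.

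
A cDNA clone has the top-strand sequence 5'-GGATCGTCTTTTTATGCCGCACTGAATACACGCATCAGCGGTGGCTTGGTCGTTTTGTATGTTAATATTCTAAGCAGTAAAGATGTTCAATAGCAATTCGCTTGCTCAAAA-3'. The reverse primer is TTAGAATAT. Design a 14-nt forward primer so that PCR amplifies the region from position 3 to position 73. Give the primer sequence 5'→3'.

5'-ATCGTCTTTTTATG-3'

The reverse primer's reverse complement ATATTCTAA matches the template at positions 65–73; the product starts at position 3.
The forward primer is identical to the top strand over positions 3–16: ATCGTCTTTTTATG.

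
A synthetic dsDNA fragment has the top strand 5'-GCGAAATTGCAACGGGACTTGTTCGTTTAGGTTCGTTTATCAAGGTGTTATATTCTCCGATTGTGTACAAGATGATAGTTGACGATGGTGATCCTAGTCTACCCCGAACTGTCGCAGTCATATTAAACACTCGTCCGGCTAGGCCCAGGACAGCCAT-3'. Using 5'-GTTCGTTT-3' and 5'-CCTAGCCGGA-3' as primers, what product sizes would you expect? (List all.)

123 bp, 113 bp

The forward primer GTTCGTTT matches the top strand at positions 21–28, 31–38.
The reverse primer's reverse complement is TCCGGCTAGG, matching at positions 134–143.
Each forward site pairs with the reverse site to give a product ending at position 143: sizes 123, 113 bp.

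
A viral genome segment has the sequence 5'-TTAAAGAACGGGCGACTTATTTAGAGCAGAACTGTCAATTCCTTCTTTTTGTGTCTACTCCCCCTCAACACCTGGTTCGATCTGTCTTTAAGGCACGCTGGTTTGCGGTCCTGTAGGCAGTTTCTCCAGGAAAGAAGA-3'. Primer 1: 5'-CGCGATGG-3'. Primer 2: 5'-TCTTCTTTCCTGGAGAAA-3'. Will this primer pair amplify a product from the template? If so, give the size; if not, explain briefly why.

No product — primer 1 has no binding site in the template.

Primer 1 (CGCGATGG) does not match the top strand, and its reverse complement CCATCGCG does not match either.
With no annealing site for primer 1, no amplification occurs.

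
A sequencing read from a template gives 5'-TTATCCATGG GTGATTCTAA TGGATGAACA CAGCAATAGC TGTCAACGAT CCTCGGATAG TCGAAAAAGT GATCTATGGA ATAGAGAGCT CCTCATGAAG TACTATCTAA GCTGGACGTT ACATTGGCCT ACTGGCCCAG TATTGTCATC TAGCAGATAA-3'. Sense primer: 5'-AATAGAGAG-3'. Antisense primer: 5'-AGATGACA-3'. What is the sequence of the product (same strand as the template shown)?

5'-AATAGAGAGCTCCTCATGAAGTACTATCTAAGCTGGACGTTACATTGGCCTACTGGCCCAGTATTGTCATCT-3'

Scanning the template, AATAGAGAG occurs at positions 80–88; this primer anneals to the bottom strand there with its 3' end pointing downstream.
Reverse complement of the reverse primer: TGTCATCT. This occurs on the top strand at positions 144–151.
The product is the template from position 80 through 151 (72 bp).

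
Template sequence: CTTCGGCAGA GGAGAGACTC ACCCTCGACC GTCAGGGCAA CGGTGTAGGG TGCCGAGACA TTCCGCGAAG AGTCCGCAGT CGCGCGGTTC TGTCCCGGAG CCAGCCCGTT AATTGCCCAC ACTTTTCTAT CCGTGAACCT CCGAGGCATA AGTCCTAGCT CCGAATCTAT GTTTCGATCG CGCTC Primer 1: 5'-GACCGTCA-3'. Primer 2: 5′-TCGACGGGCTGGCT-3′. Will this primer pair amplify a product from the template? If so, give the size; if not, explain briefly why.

No product — primer 2 has no binding site in the template.

Primer 2 (TCGACGGGCTGGCT) does not match the top strand, and its reverse complement AGCCAGCCCGTCGA does not match either.
With no annealing site for primer 2, no amplification occurs.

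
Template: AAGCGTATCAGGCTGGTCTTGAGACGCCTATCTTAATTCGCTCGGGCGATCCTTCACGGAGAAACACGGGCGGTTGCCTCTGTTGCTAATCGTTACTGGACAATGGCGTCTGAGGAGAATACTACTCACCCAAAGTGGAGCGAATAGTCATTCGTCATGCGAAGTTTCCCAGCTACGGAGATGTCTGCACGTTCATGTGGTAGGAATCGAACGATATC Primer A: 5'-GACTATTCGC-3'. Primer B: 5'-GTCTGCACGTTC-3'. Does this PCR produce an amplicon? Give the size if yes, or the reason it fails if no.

Primer A (GACTATTCGC) has reverse complement GCGAATAGTC, which matches the top strand at positions 140–149; primer A anneals to the top strand there with its 3' end pointing upstream toward position 140.
Primer B (GTCTGCACGTTC) matches the top strand directly at positions 183–194; it anneals to the bottom strand with its 3' end pointing downstream toward position 194.
The 3' ends diverge (primer A extends toward position 1, primer B toward position 218), so the primers never converge on a shared product.

No product — the primers' 3' ends point away from each other.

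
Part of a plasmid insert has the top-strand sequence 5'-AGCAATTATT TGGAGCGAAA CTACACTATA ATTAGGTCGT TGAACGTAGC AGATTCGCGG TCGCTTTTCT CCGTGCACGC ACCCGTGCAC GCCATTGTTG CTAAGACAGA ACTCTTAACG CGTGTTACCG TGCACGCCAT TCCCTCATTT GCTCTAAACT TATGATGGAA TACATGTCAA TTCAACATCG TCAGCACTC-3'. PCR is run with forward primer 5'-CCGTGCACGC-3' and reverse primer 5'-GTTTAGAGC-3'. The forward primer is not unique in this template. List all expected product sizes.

89 bp, 77 bp, 32 bp

The forward primer CCGTGCACGC matches the top strand at positions 71–80, 83–92, 128–137.
The reverse primer's reverse complement is GCTCTAAAC, matching at positions 151–159.
Each forward site pairs with the reverse site to give a product ending at position 159: sizes 89, 77, 32 bp.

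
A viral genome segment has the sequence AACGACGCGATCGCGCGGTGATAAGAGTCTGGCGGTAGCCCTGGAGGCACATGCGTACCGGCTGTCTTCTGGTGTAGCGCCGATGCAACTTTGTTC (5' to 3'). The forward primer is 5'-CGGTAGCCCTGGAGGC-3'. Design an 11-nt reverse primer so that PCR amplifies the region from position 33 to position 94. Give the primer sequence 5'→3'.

5'-ACAAAGTTGCA-3'

The product's 3' end on the top strand is position 94.
The reverse primer anneals to the top strand over positions 84–94, i.e. to TGCAACTTTGT.
Its sequence written 5'→3' is the reverse complement: ACAAAGTTGCA.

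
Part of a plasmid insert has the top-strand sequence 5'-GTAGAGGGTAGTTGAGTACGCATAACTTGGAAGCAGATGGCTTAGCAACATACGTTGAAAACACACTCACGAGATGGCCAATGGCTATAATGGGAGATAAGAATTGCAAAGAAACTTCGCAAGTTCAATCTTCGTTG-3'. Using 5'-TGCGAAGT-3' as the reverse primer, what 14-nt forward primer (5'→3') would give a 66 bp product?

5'-TGAAAACACACTCA-3'

The reverse primer's reverse complement ACTTCGCA matches the template at positions 114–121, so the product ends at position 121.
A 66 bp product then starts at position 121 − 66 + 1 = 56.
The forward primer is identical to the top strand there: TGAAAACACACTCA.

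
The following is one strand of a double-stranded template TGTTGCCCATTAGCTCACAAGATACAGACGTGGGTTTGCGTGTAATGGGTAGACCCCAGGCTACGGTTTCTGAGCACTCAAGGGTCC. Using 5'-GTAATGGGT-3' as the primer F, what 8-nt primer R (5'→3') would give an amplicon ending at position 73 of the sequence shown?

The forward primer binds at positions 42–50; the product's 3' end on the top strand is position 73.
The reverse primer anneals to the top strand over positions 66–73, i.e. to GTTTCTGA.
Its sequence written 5'→3' is the reverse complement: TCAGAAAC.

5'-TCAGAAAC-3'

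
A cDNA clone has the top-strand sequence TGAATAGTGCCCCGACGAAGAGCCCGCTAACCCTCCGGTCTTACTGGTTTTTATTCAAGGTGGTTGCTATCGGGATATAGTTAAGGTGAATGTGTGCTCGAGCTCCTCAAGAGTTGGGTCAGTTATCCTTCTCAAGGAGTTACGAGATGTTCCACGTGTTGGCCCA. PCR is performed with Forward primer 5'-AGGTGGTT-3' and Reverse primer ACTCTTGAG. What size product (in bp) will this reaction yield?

57 bp

Scanning the template, AGGTGGTT occurs at positions 58–65; this primer anneals to the bottom strand there with its 3' end pointing downstream.
The reverse primer's reverse complement is CTCAAGAGT, which matches the template at positions 106–114.
Product length = (reverse-primer end) − (forward-primer start) + 1 = 114 − 58 + 1 = 57 bp.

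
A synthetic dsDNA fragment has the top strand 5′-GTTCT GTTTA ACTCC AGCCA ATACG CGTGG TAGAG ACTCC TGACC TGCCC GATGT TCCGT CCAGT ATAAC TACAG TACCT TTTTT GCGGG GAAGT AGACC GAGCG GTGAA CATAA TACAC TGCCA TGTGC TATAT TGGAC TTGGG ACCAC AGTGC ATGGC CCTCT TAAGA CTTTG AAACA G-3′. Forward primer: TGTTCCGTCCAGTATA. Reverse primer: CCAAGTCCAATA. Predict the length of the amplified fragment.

Scanning the template, TGTTCCGTCCAGTATA occurs at positions 53–68; this primer anneals to the bottom strand there with its 3' end pointing downstream.
Reverse complement of the reverse primer: TATTGGACTTGG. This occurs on the top strand at positions 133–144.
The product runs from position 53 to position 144, so its length is 144 − 53 + 1 = 92 bp.

92 bp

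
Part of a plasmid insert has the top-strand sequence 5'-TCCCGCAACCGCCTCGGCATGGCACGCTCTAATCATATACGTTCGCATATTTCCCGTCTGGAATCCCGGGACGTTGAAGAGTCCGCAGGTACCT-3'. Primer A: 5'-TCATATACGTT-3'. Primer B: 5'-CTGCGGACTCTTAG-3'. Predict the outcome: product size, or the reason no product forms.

No product — primer B has no binding site in the template.

Primer B (CTGCGGACTCTTAG) does not match the top strand, and its reverse complement CTAAGAGTCCGCAG does not match either.
With no annealing site for primer B, no amplification occurs.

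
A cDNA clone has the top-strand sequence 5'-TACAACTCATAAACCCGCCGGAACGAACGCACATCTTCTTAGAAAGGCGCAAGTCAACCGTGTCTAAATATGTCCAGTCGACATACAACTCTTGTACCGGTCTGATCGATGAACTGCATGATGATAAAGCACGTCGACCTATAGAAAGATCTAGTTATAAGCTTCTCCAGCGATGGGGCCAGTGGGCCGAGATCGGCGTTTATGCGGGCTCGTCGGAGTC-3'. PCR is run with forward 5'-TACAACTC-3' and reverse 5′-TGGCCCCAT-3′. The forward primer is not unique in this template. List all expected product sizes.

The forward primer TACAACTC matches the top strand at positions 1–8, 84–91.
The reverse primer's reverse complement is ATGGGGCCA, matching at positions 173–181.
Each forward site pairs with the reverse site to give a product ending at position 181: sizes 181, 98 bp.

181 bp, 98 bp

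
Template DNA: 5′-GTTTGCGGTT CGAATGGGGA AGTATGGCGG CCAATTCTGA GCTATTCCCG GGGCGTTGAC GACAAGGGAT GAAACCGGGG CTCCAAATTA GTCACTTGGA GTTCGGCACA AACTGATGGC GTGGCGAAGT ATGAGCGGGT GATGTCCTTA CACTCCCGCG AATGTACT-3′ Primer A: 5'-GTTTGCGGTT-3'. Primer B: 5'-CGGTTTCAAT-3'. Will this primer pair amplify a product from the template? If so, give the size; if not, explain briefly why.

Primer B (CGGTTTCAAT) does not match the top strand, and its reverse complement ATTGAAACCG does not match either.
With no annealing site for primer B, no amplification occurs.

No product — primer B has no binding site in the template.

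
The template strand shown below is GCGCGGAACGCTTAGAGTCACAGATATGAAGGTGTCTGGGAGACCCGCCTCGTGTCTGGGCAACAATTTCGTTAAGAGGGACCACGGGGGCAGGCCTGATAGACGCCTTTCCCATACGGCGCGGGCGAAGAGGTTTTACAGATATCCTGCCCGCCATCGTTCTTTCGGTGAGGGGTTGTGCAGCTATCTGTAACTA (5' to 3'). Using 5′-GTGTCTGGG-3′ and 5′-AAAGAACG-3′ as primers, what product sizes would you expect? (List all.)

The forward primer GTGTCTGGG matches the top strand at positions 32–40, 52–60.
The reverse primer's reverse complement is CGTTCTTT, matching at positions 158–165.
Each forward site pairs with the reverse site to give a product ending at position 165: sizes 134, 114 bp.

134 bp, 114 bp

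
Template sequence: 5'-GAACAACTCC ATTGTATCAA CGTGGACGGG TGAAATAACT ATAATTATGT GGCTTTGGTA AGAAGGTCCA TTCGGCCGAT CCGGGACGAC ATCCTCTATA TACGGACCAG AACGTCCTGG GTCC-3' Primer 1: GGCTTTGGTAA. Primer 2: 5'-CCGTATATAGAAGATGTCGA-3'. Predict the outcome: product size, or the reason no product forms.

Primer 2 (CCGTATATAGAAGATGTCGA) does not match the top strand, and its reverse complement TCGACATCTTCTATATACGG does not match either.
With no annealing site for primer 2, no amplification occurs.

No product — primer 2 has no binding site in the template.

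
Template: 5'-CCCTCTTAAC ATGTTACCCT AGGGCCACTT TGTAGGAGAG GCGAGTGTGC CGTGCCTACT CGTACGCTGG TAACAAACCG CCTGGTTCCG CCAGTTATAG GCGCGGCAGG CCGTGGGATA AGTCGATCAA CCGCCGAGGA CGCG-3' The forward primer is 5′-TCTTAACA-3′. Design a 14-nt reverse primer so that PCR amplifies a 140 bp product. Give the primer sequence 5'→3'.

The forward primer binds at positions 4–11, so a 140 bp product ends at position 4 + 140 − 1 = 143.
The reverse primer anneals to the top strand over positions 130–143, i.e. to ACCGCCGAGGACGC.
Its sequence written 5'→3' is the reverse complement: GCGTCCTCGGCGGT.

5'-GCGTCCTCGGCGGT-3'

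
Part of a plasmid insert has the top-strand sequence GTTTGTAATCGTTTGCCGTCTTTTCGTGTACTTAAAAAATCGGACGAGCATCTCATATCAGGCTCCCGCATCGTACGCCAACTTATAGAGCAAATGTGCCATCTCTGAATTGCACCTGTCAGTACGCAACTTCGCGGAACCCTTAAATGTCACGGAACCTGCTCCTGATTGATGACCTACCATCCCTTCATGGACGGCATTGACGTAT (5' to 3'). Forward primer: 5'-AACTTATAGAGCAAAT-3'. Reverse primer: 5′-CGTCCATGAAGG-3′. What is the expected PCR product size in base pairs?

117 bp

The forward primer matches the template at positions 80–95.
Taking the reverse complement of CGTCCATGAAGG gives CCTTCATGGACG, found at positions 185–196 on the template; the primer anneals here to the top strand with its 3' end pointing upstream.
Amplicon spans positions 80–196: 117 bp.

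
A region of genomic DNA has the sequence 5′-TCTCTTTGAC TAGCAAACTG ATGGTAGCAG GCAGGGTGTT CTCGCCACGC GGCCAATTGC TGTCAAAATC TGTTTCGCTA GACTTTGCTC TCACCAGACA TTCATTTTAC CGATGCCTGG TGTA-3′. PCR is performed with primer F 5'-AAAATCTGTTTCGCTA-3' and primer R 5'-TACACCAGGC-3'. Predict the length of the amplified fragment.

60 bp

Scanning the template, AAAATCTGTTTCGCTA occurs at positions 65–80; this primer anneals to the bottom strand there with its 3' end pointing downstream.
The reverse primer's reverse complement is GCCTGGTGTA, which matches the template at positions 115–124.
The product runs from position 65 to position 124, so its length is 124 − 65 + 1 = 60 bp.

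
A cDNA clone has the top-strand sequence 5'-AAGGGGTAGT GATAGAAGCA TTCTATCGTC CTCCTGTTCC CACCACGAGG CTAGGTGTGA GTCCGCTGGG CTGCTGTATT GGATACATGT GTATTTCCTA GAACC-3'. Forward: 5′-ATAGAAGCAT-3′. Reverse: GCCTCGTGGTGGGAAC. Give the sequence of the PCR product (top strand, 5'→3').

5'-ATAGAAGCATTCTATCGTCCTCCTGTTCCCACCACGAGGC-3'

Forward primer ATAGAAGCAT is found on the top strand at positions 12–21.
Reverse complement of the reverse primer: GTTCCCACCACGAGGC. This occurs on the top strand at positions 36–51.
The product is the template from position 12 through 51 (40 bp).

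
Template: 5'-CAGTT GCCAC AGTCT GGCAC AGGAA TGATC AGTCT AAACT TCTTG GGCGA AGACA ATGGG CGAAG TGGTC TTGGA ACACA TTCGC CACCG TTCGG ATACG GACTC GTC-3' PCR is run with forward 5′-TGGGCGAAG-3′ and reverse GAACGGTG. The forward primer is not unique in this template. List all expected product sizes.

50 bp, 37 bp

The forward primer TGGGCGAAG matches the top strand at positions 44–52, 57–65.
The reverse primer's reverse complement is CACCGTTC, matching at positions 86–93.
Each forward site pairs with the reverse site to give a product ending at position 93: sizes 50, 37 bp.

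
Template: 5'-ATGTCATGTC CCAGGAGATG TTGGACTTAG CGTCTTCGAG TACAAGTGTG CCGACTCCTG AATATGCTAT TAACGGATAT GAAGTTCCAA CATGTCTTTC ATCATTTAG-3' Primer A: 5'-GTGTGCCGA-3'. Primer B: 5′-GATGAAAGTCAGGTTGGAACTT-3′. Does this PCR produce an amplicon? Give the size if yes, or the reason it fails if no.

No product — primer B has no binding site in the template.

Primer B (GATGAAAGTCAGGTTGGAACTT) does not match the top strand, and its reverse complement AAGTTCCAACCTGACTTTCATC does not match either.
With no annealing site for primer B, no amplification occurs.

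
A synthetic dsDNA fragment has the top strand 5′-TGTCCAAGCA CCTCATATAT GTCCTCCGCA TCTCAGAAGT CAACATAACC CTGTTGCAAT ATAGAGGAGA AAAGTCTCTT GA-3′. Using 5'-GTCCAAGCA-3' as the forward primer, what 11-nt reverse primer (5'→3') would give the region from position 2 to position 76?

5'-GACTTTTCTCC-3'

The product's 3' end on the top strand is position 76.
The reverse primer anneals to the top strand over positions 66–76, i.e. to GGAGAAAAGTC.
Its sequence written 5'→3' is the reverse complement: GACTTTTCTCC.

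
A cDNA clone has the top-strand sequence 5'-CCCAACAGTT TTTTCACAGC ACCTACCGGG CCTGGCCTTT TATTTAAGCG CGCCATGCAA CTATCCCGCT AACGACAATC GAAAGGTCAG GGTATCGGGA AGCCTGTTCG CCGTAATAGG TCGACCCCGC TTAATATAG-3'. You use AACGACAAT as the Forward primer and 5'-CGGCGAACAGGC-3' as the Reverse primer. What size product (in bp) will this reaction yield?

43 bp

Forward primer AACGACAAT is found on the top strand at positions 71–79.
Taking the reverse complement of CGGCGAACAGGC gives GCCTGTTCGCCG, found at positions 102–113 on the template; the primer anneals here to the top strand with its 3' end pointing upstream.
The product runs from position 71 to position 113, so its length is 113 − 71 + 1 = 43 bp.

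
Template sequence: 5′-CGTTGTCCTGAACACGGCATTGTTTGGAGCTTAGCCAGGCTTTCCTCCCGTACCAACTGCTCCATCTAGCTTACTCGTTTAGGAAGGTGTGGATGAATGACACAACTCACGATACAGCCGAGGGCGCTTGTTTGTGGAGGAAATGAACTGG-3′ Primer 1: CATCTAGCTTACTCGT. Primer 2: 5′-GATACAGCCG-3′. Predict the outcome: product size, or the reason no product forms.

No product — both primers anneal to the same strand and extend in the same direction.

Primer 1 (CATCTAGCTTACTCGT) matches the top strand at positions 63–78 (3' end points downstream).
Primer 2 (GATACAGCCG) also matches the top strand directly, at positions 111–120 — its reverse complement CGGCTGTATC is not present.
Both primers anneal to the bottom strand with 3' ends pointing the same way, so neither can prime synthesis back toward the other.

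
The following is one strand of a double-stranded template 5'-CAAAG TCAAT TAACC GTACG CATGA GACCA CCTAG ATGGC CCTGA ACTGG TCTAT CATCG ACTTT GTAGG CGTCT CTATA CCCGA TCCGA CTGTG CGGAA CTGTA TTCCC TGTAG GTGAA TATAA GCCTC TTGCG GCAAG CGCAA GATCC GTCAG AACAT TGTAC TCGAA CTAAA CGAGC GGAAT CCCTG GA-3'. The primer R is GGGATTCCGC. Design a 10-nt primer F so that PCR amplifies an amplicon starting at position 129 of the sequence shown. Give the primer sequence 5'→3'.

5'-TCTTGCGGCA-3'

The reverse primer's reverse complement GCGGAATCCC matches the template at positions 179–188; the product starts at position 129.
The forward primer is identical to the top strand over positions 129–138: TCTTGCGGCA.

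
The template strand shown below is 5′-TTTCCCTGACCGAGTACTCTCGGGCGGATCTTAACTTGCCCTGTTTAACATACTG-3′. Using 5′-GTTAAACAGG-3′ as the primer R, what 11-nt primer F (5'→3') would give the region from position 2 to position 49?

The reverse primer's reverse complement CCTGTTTAAC matches the template at positions 40–49; the product starts at position 2.
The forward primer is identical to the top strand over positions 2–12: TTCCCTGACCG.

5'-TTCCCTGACCG-3'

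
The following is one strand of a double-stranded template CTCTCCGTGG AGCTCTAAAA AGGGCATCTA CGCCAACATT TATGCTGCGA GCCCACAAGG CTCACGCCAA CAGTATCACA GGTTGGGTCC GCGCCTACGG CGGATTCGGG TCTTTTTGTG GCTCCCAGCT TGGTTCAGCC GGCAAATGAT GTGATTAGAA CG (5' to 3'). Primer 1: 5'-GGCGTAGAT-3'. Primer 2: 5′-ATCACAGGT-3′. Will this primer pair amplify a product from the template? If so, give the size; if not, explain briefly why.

Primer 1 (GGCGTAGAT) has reverse complement ATCTACGCC, which matches the top strand at positions 26–34; primer 1 anneals to the top strand there with its 3' end pointing upstream toward position 26.
Primer 2 (ATCACAGGT) matches the top strand directly at positions 75–83; it anneals to the bottom strand with its 3' end pointing downstream toward position 83.
The 3' ends diverge (primer 1 extends toward position 1, primer 2 toward position 162), so the primers never converge on a shared product.

No product — the primers' 3' ends point away from each other.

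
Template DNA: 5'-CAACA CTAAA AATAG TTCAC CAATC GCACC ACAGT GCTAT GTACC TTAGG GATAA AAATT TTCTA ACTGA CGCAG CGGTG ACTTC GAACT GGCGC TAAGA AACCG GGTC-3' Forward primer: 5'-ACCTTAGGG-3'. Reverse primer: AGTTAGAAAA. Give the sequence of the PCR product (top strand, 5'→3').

Forward primer ACCTTAGGG is found on the top strand at positions 43–51.
Taking the reverse complement of AGTTAGAAAA gives TTTTCTAACT, found at positions 59–68 on the template; the primer anneals here to the top strand with its 3' end pointing upstream.
The product is the template from position 43 through 68 (26 bp).

5'-ACCTTAGGGATAAAAATTTTCTAACT-3'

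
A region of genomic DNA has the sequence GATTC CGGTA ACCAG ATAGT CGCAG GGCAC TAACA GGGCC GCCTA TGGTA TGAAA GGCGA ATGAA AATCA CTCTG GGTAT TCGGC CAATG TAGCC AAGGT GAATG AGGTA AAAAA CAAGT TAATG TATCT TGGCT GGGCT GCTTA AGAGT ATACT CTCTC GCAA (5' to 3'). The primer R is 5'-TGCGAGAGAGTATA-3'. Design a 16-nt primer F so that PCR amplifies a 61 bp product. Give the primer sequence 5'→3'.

The reverse primer's reverse complement TATACTCTCTCGCA matches the template at positions 150–163, so the product ends at position 163.
A 61 bp product then starts at position 163 − 61 + 1 = 103.
The forward primer is identical to the top strand there: ATGAGGTAAAAAACAA.

5'-ATGAGGTAAAAAACAA-3'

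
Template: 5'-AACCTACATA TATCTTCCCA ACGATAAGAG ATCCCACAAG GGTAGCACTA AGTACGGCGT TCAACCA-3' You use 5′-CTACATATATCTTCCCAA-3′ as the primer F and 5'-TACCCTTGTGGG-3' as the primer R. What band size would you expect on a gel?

Scanning the template, CTACATATATCTTCCCAA occurs at positions 4–21; this primer anneals to the bottom strand there with its 3' end pointing downstream.
Taking the reverse complement of TACCCTTGTGGG gives CCCACAAGGGTA, found at positions 33–44 on the template; the primer anneals here to the top strand with its 3' end pointing upstream.
Amplicon spans positions 4–44: 41 bp.

41 bp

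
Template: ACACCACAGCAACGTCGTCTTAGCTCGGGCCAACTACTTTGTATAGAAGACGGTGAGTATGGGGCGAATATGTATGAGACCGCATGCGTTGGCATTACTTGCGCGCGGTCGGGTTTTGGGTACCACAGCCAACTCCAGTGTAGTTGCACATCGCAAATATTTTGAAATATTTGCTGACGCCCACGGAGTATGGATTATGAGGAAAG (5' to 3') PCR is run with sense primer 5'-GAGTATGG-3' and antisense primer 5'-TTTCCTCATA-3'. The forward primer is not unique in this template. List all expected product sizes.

151 bp, 20 bp

The forward primer GAGTATGG matches the top strand at positions 55–62, 186–193.
The reverse primer's reverse complement is TATGAGGAAA, matching at positions 196–205.
Each forward site pairs with the reverse site to give a product ending at position 205: sizes 151, 20 bp.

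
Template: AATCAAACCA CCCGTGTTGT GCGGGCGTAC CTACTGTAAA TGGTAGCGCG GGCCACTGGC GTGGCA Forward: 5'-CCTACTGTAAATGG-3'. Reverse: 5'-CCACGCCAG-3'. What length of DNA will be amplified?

Forward primer CCTACTGTAAATGG is found on the top strand at positions 30–43.
Reverse complement of the reverse primer: CTGGCGTGG. This occurs on the top strand at positions 56–64.
The product runs from position 30 to position 64, so its length is 64 − 30 + 1 = 35 bp.

35 bp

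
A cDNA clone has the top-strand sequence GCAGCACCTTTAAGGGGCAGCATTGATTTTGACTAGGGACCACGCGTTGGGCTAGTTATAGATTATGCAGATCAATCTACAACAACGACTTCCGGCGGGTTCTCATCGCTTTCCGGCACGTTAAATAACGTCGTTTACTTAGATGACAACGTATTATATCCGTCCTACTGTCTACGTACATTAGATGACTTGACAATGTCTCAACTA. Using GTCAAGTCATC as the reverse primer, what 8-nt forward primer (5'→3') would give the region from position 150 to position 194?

5'-CGTATTAT-3'

The reverse primer's reverse complement GATGACTTGAC matches the template at positions 184–194; the product starts at position 150.
The forward primer is identical to the top strand over positions 150–157: CGTATTAT.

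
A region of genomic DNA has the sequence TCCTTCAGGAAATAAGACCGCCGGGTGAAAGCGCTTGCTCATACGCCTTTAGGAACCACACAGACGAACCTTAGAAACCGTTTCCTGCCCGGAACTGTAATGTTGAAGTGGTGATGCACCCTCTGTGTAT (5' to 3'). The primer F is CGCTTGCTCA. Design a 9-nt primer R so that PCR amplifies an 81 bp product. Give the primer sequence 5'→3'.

5'-ACCACTTCA-3'

The forward primer binds at positions 32–41, so an 81 bp product ends at position 32 + 81 − 1 = 112.
The reverse primer anneals to the top strand over positions 104–112, i.e. to TGAAGTGGT.
Its sequence written 5'→3' is the reverse complement: ACCACTTCA.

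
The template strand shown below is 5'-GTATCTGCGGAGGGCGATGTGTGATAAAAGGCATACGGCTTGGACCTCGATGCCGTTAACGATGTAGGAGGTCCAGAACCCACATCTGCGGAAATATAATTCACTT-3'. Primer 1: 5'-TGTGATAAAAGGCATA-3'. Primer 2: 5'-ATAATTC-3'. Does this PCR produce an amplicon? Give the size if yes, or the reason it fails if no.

Primer 1 (TGTGATAAAAGGCATA) matches the top strand at positions 20–35 (3' end points downstream).
Primer 2 (ATAATTC) also matches the top strand directly, at positions 96–102 — its reverse complement GAATTAT is not present.
Both primers anneal to the bottom strand with 3' ends pointing the same way, so neither can prime synthesis back toward the other.

No product — both primers anneal to the same strand and extend in the same direction.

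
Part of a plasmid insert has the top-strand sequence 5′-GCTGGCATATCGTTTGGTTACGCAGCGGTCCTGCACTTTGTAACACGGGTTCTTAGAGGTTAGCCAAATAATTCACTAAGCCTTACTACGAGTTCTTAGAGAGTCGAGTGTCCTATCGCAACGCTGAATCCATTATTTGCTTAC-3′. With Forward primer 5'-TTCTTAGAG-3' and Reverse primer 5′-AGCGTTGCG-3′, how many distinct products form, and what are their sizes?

Two products: 76 bp, 33 bp

The forward primer TTCTTAGAG matches the top strand at positions 50–58, 93–101.
The reverse primer's reverse complement is CGCAACGCT, matching at positions 117–125.
Each forward site pairs with the reverse site to give a product ending at position 125: sizes 76, 33 bp.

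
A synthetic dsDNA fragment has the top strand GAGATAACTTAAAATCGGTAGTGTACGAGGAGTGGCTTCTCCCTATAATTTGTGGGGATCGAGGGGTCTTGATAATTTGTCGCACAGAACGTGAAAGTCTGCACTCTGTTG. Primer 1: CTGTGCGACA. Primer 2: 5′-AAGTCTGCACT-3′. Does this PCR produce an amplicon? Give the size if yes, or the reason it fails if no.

No product — the primers' 3' ends point away from each other.

Primer 1 (CTGTGCGACA) has reverse complement TGTCGCACAG, which matches the top strand at positions 78–87; primer 1 anneals to the top strand there with its 3' end pointing upstream toward position 78.
Primer 2 (AAGTCTGCACT) matches the top strand directly at positions 95–105; it anneals to the bottom strand with its 3' end pointing downstream toward position 105.
The 3' ends diverge (primer 1 extends toward position 1, primer 2 toward position 111), so the primers never converge on a shared product.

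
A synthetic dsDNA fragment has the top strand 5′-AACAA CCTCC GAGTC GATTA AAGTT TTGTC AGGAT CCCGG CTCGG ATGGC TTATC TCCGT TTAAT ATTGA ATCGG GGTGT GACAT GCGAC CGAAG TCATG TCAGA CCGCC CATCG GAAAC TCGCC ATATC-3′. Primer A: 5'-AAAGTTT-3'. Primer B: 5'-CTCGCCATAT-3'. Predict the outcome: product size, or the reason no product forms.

No product — both primers anneal to the same strand and extend in the same direction.

Primer A (AAAGTTT) matches the top strand at positions 20–26 (3' end points downstream).
Primer B (CTCGCCATAT) also matches the top strand directly, at positions 120–129 — its reverse complement ATATGGCGAG is not present.
Both primers anneal to the bottom strand with 3' ends pointing the same way, so neither can prime synthesis back toward the other.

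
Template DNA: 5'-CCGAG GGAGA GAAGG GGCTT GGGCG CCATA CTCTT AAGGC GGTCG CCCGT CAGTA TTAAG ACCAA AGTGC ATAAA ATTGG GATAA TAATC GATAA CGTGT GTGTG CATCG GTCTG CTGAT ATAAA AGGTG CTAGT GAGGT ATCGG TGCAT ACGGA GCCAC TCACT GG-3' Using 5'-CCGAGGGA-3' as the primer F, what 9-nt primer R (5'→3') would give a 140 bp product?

5'-ACCTCACTA-3'

The forward primer binds at positions 1–8, so a 140 bp product ends at position 1 + 140 − 1 = 140.
The reverse primer anneals to the top strand over positions 132–140, i.e. to TAGTGAGGT.
Its sequence written 5'→3' is the reverse complement: ACCTCACTA.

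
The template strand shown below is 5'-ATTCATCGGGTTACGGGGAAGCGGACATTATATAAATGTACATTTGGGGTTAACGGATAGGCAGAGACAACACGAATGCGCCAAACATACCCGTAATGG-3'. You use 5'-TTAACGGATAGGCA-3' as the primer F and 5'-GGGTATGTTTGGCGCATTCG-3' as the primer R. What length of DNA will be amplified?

43 bp

The forward primer matches the template at positions 50–63.
Taking the reverse complement of GGGTATGTTTGGCGCATTCG gives CGAATGCGCCAAACATACCC, found at positions 73–92 on the template; the primer anneals here to the top strand with its 3' end pointing upstream.
Amplicon spans positions 50–92: 43 bp.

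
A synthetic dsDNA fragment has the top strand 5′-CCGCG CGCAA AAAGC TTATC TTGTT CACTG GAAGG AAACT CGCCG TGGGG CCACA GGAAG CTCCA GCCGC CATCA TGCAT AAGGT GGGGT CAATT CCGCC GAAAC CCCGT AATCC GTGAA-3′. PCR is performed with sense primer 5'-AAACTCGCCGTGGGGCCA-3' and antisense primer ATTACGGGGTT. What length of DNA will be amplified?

78 bp

Scanning the template, AAACTCGCCGTGGGGCCA occurs at positions 36–53; this primer anneals to the bottom strand there with its 3' end pointing downstream.
Reverse complement of the reverse primer: AACCCCGTAAT. This occurs on the top strand at positions 103–113.
Amplicon spans positions 36–113: 78 bp.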